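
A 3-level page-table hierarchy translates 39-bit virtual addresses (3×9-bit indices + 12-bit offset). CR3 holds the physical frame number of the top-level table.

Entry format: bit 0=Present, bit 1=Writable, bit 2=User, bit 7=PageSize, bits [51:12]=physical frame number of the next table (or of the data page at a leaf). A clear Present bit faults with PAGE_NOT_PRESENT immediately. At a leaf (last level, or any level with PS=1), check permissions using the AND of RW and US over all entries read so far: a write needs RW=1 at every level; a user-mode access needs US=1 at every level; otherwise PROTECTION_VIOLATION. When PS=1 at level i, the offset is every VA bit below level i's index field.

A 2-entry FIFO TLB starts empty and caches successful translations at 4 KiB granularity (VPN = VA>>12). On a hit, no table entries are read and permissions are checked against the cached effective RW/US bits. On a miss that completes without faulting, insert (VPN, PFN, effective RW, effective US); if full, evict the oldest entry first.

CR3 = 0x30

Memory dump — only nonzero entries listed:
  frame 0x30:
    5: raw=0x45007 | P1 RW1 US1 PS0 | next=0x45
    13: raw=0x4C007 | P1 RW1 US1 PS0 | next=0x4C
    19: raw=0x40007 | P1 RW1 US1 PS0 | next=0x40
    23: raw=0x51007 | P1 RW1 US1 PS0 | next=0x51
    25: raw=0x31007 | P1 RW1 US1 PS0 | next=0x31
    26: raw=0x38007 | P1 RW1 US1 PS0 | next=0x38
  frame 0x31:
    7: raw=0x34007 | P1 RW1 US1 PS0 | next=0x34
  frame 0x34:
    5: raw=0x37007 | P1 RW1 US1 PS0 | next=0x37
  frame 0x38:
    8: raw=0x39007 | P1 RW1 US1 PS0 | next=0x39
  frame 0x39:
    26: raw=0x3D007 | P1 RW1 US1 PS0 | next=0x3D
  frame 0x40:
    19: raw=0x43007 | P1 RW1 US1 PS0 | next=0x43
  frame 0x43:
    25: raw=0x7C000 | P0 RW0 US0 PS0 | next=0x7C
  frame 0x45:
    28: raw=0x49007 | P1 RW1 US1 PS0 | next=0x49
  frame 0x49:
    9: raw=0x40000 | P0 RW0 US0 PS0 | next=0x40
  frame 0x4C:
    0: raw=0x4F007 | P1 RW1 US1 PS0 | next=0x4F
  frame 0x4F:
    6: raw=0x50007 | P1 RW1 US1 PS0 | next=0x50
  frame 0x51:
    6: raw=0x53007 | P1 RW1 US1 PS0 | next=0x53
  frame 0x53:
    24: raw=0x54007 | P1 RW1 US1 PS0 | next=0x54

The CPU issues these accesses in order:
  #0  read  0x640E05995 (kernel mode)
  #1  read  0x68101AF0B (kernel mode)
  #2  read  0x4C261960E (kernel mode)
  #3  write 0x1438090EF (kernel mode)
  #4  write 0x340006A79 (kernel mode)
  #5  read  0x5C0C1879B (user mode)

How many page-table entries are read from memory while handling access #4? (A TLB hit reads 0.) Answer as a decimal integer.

Per-access translation:
#0 VA=0x640E05995 (r,kernel):
  L0: frame=0x30 idx=25 entry=0x31007 [P=1 RW=1 US=1 PS=0]
  L1: frame=0x31 idx=7 entry=0x34007 [P=1 RW=1 US=1 PS=0]
  L2: frame=0x34 idx=5 entry=0x37007 [P=1 RW=1 US=1 PS=0]
  → PA=0x37995  (3 entries read)
#1 VA=0x68101AF0B (r,kernel):
  L0: frame=0x30 idx=26 entry=0x38007 [P=1 RW=1 US=1 PS=0]
  L1: frame=0x38 idx=8 entry=0x39007 [P=1 RW=1 US=1 PS=0]
  L2: frame=0x39 idx=26 entry=0x3D007 [P=1 RW=1 US=1 PS=0]
  → PA=0x3DF0B  (3 entries read)
#2 VA=0x4C261960E (r,kernel):
  L0: frame=0x30 idx=19 entry=0x40007 [P=1 RW=1 US=1 PS=0]
  L1: frame=0x40 idx=19 entry=0x43007 [P=1 RW=1 US=1 PS=0]
  L2: frame=0x43 idx=25 entry=0x7C000 [P=0 RW=0 US=0 PS=0]
  ✗ PAGE_NOT_PRESENT  [3 reads]
#3 VA=0x1438090EF (w,kernel):
  L0: frame=0x30 idx=5 entry=0x45007 [P=1 RW=1 US=1 PS=0]
  L1: frame=0x45 idx=28 entry=0x49007 [P=1 RW=1 US=1 PS=0]
  L2: frame=0x49 idx=9 entry=0x40000 [P=0 RW=0 US=0 PS=0]
  ✗ PAGE_NOT_PRESENT  [3 reads]
#4 VA=0x340006A79 (w,kernel):
  L0: frame=0x30 idx=13 entry=0x4C007 [P=1 RW=1 US=1 PS=0]
  L1: frame=0x4C idx=0 entry=0x4F007 [P=1 RW=1 US=1 PS=0]
  L2: frame=0x4F idx=6 entry=0x50007 [P=1 RW=1 US=1 PS=0]
  → PA=0x50A79  (3 entries read)
#5 VA=0x5C0C1879B (r,user):
  L0: frame=0x30 idx=23 entry=0x51007 [P=1 RW=1 US=1 PS=0]
  L1: frame=0x51 idx=6 entry=0x53007 [P=1 RW=1 US=1 PS=0]
  L2: frame=0x53 idx=24 entry=0x54007 [P=1 RW=1 US=1 PS=0]
  → PA=0x5479B  (3 entries read)

Entries read for #4: 3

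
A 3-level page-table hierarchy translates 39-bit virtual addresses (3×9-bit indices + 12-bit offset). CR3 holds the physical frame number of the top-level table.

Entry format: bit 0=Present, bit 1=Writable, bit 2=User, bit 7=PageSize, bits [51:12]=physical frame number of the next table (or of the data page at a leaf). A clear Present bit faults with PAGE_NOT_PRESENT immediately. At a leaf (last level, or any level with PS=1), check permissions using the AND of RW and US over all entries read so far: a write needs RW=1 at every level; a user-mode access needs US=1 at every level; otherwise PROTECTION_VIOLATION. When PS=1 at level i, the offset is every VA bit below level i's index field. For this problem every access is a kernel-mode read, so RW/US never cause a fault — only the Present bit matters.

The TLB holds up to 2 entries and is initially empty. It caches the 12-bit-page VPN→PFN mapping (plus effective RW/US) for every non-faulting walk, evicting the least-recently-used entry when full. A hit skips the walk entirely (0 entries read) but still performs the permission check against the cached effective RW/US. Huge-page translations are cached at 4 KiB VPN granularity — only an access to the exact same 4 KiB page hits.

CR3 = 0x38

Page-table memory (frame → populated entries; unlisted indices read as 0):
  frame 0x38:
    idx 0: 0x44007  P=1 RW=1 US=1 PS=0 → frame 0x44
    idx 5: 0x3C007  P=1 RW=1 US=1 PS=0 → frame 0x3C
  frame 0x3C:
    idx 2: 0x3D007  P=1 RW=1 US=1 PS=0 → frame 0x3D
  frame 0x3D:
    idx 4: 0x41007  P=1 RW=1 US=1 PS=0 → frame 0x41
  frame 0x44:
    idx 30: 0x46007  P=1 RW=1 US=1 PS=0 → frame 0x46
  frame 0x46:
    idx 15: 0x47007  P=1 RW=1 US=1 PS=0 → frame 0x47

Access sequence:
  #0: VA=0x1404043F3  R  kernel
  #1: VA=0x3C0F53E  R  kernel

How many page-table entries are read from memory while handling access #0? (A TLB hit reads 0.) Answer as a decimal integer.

Walk each access:
#0 VA=0x1404043F3 (r,kernel):
  lvl0: tbl 0x38, slot 5 ⇒ 0x3C007 (P1/RW1/US1/PS0)
  lvl1: tbl 0x3C, slot 2 ⇒ 0x3D007 (P1/RW1/US1/PS0)
  lvl2: tbl 0x3D, slot 4 ⇒ 0x41007 (P1/RW1/US1/PS0)
  ⇒ phys 0x413F3  [3 reads]
#1 VA=0x3C0F53E (r,kernel):
  lvl0: tbl 0x38, slot 0 ⇒ 0x44007 (P1/RW1/US1/PS0)
  lvl1: tbl 0x44, slot 30 ⇒ 0x46007 (P1/RW1/US1/PS0)
  lvl2: tbl 0x46, slot 15 ⇒ 0x47007 (P1/RW1/US1/PS0)
  ⇒ phys 0x4753E  [3 reads]

Entries read for #0: 3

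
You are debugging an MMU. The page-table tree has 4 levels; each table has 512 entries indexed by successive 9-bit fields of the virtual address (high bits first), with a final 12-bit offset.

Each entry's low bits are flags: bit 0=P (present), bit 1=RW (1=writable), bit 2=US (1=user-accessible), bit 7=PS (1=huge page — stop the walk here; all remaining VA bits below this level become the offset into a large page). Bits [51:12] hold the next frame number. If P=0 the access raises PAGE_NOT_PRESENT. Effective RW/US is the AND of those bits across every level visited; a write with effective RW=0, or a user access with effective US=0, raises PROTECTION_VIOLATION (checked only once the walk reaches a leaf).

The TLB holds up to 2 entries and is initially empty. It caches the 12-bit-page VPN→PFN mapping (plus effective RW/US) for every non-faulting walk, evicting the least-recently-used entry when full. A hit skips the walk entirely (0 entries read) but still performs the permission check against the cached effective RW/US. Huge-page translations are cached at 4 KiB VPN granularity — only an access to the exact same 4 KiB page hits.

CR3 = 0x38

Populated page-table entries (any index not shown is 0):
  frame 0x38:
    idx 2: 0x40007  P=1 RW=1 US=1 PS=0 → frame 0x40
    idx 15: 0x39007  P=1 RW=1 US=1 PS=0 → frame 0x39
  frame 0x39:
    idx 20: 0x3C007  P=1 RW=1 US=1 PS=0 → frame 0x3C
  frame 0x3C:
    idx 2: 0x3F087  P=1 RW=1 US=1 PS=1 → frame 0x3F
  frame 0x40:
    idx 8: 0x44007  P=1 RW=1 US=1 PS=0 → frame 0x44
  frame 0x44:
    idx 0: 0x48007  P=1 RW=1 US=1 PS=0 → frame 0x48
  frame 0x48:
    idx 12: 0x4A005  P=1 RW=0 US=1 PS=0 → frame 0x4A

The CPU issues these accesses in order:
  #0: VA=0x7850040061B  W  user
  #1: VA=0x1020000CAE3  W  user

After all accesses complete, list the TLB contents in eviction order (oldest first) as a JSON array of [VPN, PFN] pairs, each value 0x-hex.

Per-access translation:
#0 VA=0x7850040061B (w,user):
  [0] read 0x38 idx=15: raw=0x39007 flags P=1 W=1 U=1 S=0
  [1] read 0x39 idx=20: raw=0x3C007 flags P=1 W=1 U=1 S=0
  [2] read 0x3C idx=2: raw=0x3F087 flags P=1 W=1 U=1 S=1
  ✓ 0x3F61B (huge @L2)  — 3 lookups
#1 VA=0x1020000CAE3 (w,user):
  [0] read 0x38 idx=2: raw=0x40007 flags P=1 W=1 U=1 S=0
  [1] read 0x40 idx=8: raw=0x44007 flags P=1 W=1 U=1 S=0
  [2] read 0x44 idx=0: raw=0x48007 flags P=1 W=1 U=1 S=0
  [3] read 0x48 idx=12: raw=0x4A005 flags P=1 W=0 U=1 S=0
  → PROTECTION_VIOLATION  (4 entries read)

TLB: [["0x78500400", "0x3F"]]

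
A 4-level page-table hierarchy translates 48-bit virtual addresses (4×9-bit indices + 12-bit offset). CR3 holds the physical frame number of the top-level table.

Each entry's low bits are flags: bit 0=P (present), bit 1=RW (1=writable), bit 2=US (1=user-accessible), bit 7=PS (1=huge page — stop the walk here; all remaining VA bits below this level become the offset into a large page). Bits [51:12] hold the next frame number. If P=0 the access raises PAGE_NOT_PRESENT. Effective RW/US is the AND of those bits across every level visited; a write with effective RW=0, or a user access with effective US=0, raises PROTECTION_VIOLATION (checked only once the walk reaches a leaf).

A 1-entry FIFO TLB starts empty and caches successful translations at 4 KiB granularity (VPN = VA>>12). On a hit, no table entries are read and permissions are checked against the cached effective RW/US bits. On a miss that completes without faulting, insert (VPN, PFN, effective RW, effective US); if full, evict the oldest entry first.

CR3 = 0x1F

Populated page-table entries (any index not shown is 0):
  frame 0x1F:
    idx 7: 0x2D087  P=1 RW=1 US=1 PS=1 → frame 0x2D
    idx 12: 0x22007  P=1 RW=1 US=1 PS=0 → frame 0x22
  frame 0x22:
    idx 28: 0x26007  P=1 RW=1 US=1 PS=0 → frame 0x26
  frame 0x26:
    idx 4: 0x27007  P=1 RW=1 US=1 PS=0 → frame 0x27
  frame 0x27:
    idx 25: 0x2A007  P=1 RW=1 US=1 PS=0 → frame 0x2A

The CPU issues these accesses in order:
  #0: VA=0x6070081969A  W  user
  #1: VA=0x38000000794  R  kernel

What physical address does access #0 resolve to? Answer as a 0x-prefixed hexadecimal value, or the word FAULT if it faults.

Per-access translation:
#0 VA=0x6070081969A (w,user):
  lvl0: tbl 0x1F, slot 12 ⇒ 0x22007 (P1/RW1/US1/PS0)
  lvl1: tbl 0x22, slot 28 ⇒ 0x26007 (P1/RW1/US1/PS0)
  lvl2: tbl 0x26, slot 4 ⇒ 0x27007 (P1/RW1/US1/PS0)
  lvl3: tbl 0x27, slot 25 ⇒ 0x2A007 (P1/RW1/US1/PS0)
  ⇒ phys 0x2A69A  [4 reads]
#1 VA=0x38000000794 (r,kernel):
  lvl0: tbl 0x1F, slot 7 ⇒ 0x2D087 (P1/RW1/US1/PS1)
  ⇒ phys 0x2D794 (huge @L0)  [1 reads]

Access #0 PA: 0x2A69A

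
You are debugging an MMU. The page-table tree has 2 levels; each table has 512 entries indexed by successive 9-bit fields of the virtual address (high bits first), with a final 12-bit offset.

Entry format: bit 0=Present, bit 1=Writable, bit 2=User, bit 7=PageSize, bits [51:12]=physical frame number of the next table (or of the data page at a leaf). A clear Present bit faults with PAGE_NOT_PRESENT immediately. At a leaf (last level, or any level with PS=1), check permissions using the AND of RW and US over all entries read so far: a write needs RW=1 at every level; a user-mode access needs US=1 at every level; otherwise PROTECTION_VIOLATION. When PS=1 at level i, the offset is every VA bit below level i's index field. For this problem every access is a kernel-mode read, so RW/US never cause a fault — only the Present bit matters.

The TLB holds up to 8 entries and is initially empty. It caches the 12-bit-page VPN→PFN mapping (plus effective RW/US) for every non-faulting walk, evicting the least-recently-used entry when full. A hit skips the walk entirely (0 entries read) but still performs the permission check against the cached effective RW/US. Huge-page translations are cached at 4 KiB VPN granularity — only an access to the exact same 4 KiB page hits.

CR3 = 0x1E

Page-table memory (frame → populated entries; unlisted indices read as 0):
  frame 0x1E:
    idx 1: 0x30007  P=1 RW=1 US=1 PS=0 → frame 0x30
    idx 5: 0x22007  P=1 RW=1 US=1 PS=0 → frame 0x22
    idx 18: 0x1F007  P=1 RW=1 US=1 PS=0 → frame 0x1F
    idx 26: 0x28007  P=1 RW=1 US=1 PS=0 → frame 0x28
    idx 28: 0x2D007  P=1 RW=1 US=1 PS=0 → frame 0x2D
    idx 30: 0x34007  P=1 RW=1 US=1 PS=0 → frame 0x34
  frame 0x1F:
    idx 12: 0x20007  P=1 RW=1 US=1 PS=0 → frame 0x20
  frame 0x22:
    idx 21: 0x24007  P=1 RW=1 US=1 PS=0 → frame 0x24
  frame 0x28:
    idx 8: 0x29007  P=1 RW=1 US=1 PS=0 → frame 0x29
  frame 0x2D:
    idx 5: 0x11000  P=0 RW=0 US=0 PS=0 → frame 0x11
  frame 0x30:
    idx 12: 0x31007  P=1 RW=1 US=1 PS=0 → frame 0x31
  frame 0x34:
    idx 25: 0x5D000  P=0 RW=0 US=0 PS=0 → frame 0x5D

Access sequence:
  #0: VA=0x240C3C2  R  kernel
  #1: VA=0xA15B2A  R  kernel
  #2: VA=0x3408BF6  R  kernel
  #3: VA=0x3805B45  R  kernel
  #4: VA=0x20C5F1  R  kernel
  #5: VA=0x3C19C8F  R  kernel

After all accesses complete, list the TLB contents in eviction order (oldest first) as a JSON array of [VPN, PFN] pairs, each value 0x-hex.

Per-access translation:
#0 VA=0x240C3C2 (r,kernel):
  lvl0: tbl 0x1E, slot 18 ⇒ 0x1F007 (P1/RW1/US1/PS0)
  lvl1: tbl 0x1F, slot 12 ⇒ 0x20007 (P1/RW1/US1/PS0)
  ⇒ phys 0x203C2  [2 reads]
#1 VA=0xA15B2A (r,kernel):
  lvl0: tbl 0x1E, slot 5 ⇒ 0x22007 (P1/RW1/US1/PS0)
  lvl1: tbl 0x22, slot 21 ⇒ 0x24007 (P1/RW1/US1/PS0)
  ⇒ phys 0x24B2A  [2 reads]
#2 VA=0x3408BF6 (r,kernel):
  lvl0: tbl 0x1E, slot 26 ⇒ 0x28007 (P1/RW1/US1/PS0)
  lvl1: tbl 0x28, slot 8 ⇒ 0x29007 (P1/RW1/US1/PS0)
  ⇒ phys 0x29BF6  [2 reads]
#3 VA=0x3805B45 (r,kernel):
  lvl0: tbl 0x1E, slot 28 ⇒ 0x2D007 (P1/RW1/US1/PS0)
  lvl1: tbl 0x2D, slot 5 ⇒ 0x11000 (P0/RW0/US0/PS0)
  → PAGE_NOT_PRESENT  (2 entries read)
#4 VA=0x20C5F1 (r,kernel):
  lvl0: tbl 0x1E, slot 1 ⇒ 0x30007 (P1/RW1/US1/PS0)
  lvl1: tbl 0x30, slot 12 ⇒ 0x31007 (P1/RW1/US1/PS0)
  ⇒ phys 0x315F1  [2 reads]
#5 VA=0x3C19C8F (r,kernel):
  lvl0: tbl 0x1E, slot 30 ⇒ 0x34007 (P1/RW1/US1/PS0)
  lvl1: tbl 0x34, slot 25 ⇒ 0x5D000 (P0/RW0/US0/PS0)
  → PAGE_NOT_PRESENT  (2 entries read)

TLB: [["0x240C", "0x20"], ["0xA15", "0x24"], ["0x3408", "0x29"], ["0x20C", "0x31"]]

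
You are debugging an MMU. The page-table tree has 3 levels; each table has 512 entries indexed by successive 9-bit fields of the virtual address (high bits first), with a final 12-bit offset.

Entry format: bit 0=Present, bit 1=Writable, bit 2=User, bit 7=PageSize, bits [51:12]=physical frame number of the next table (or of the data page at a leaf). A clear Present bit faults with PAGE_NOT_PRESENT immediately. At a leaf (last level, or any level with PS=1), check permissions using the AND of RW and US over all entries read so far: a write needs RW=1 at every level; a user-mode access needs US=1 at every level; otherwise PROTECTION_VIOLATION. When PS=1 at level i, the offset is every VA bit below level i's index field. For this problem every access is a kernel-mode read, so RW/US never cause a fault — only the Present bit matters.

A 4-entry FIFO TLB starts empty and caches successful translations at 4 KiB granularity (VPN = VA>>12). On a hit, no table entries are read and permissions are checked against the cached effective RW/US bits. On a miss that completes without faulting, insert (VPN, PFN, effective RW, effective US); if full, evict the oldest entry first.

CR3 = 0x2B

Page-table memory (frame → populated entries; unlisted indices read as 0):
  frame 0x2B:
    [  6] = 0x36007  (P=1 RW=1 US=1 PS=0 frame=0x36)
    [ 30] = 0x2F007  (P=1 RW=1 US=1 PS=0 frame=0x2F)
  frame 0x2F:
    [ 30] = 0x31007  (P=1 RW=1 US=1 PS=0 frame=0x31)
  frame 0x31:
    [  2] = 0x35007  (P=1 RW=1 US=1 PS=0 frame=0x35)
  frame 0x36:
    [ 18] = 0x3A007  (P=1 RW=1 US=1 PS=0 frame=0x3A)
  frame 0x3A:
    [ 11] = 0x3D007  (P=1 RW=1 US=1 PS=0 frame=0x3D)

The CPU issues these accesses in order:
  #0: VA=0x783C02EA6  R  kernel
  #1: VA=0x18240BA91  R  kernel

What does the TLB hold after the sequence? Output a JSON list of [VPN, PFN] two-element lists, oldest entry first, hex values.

Per-access translation:
#0 VA=0x783C02EA6 (r,kernel):
  [0] read 0x2B idx=30: raw=0x2F007 flags P=1 W=1 U=1 S=0
  [1] read 0x2F idx=30: raw=0x31007 flags P=1 W=1 U=1 S=0
  [2] read 0x31 idx=2: raw=0x35007 flags P=1 W=1 U=1 S=0
  → PA=0x35EA6  (3 entries read)
#1 VA=0x18240BA91 (r,kernel):
  [0] read 0x2B idx=6: raw=0x36007 flags P=1 W=1 U=1 S=0
  [1] read 0x36 idx=18: raw=0x3A007 flags P=1 W=1 U=1 S=0
  [2] read 0x3A idx=11: raw=0x3D007 flags P=1 W=1 U=1 S=0
  → PA=0x3DA91  (3 entries read)

TLB: [["0x783C02", "0x35"], ["0x18240B", "0x3D"]]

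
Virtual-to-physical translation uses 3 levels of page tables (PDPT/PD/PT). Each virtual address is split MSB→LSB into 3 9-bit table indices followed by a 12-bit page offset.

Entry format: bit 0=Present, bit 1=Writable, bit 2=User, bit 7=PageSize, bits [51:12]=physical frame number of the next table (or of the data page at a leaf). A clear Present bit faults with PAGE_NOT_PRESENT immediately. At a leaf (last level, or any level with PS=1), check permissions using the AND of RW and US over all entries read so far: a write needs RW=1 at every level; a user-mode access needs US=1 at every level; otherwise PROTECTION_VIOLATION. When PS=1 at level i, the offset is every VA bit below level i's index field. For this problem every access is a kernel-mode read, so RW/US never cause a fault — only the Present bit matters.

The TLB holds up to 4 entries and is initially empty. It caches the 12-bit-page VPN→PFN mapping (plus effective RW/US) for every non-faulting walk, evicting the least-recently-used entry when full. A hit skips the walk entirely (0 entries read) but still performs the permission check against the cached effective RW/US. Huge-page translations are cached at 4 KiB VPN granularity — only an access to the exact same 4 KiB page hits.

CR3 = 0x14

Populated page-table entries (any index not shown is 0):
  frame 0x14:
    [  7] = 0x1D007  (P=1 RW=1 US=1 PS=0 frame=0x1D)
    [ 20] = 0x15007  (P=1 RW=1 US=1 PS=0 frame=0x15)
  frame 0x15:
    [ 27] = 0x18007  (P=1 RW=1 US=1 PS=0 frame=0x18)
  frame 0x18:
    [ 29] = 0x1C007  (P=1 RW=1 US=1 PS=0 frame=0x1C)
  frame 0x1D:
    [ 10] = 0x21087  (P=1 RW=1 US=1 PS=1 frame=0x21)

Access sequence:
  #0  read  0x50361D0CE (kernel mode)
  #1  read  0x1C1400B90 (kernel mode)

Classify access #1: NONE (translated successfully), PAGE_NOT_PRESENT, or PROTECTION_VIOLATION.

Per-access translation:
#0 VA=0x50361D0CE (r,kernel):
  [0] read 0x14 idx=20: raw=0x15007 flags P=1 W=1 U=1 S=0
  [1] read 0x15 idx=27: raw=0x18007 flags P=1 W=1 U=1 S=0
  [2] read 0x18 idx=29: raw=0x1C007 flags P=1 W=1 U=1 S=0
  → PA=0x1C0CE  (3 entries read)
#1 VA=0x1C1400B90 (r,kernel):
  [0] read 0x14 idx=7: raw=0x1D007 flags P=1 W=1 U=1 S=0
  [1] read 0x1D idx=10: raw=0x21087 flags P=1 W=1 U=1 S=1
  → PA=0x21B90 (huge @L1)  (2 entries read)

Access #1 fault: NONE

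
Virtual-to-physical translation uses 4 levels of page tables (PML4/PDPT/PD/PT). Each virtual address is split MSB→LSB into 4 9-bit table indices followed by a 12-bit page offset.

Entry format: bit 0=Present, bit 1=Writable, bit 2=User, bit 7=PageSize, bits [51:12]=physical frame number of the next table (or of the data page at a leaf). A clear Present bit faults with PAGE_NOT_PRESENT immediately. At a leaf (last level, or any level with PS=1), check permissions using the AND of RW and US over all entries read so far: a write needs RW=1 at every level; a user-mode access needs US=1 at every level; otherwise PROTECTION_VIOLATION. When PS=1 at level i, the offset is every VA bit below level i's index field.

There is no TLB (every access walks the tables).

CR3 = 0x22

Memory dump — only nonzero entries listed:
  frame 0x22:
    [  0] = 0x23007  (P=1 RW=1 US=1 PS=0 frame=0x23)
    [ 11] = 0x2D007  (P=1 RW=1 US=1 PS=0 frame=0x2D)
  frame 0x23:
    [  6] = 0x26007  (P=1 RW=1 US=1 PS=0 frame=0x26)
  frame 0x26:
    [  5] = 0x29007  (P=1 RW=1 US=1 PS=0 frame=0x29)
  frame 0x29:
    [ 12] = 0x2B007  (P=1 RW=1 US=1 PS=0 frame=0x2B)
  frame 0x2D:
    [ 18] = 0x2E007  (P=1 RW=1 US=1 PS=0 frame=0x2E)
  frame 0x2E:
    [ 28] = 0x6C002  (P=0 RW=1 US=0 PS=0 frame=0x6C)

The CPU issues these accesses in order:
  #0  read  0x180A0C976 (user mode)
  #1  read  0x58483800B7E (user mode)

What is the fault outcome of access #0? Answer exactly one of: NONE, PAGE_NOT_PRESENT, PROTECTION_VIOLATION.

Trace:
#0 VA=0x180A0C976 (r,user):
  L0 @0x22[0] → 0x23007  P=1,RW=1,US=1,PS=0
  L1 @0x23[6] → 0x26007  P=1,RW=1,US=1,PS=0
  L2 @0x26[5] → 0x29007  P=1,RW=1,US=1,PS=0
  L3 @0x29[12] → 0x2B007  P=1,RW=1,US=1,PS=0
  → PA=0x2B976  (4 entries read)
#1 VA=0x58483800B7E (r,user):
  L0 @0x22[11] → 0x2D007  P=1,RW=1,US=1,PS=0
  L1 @0x2D[18] → 0x2E007  P=1,RW=1,US=1,PS=0
  L2 @0x2E[28] → 0x6C002  P=0,RW=1,US=0,PS=0
  → PAGE_NOT_PRESENT  (3 entries read)

Access #0 fault: NONE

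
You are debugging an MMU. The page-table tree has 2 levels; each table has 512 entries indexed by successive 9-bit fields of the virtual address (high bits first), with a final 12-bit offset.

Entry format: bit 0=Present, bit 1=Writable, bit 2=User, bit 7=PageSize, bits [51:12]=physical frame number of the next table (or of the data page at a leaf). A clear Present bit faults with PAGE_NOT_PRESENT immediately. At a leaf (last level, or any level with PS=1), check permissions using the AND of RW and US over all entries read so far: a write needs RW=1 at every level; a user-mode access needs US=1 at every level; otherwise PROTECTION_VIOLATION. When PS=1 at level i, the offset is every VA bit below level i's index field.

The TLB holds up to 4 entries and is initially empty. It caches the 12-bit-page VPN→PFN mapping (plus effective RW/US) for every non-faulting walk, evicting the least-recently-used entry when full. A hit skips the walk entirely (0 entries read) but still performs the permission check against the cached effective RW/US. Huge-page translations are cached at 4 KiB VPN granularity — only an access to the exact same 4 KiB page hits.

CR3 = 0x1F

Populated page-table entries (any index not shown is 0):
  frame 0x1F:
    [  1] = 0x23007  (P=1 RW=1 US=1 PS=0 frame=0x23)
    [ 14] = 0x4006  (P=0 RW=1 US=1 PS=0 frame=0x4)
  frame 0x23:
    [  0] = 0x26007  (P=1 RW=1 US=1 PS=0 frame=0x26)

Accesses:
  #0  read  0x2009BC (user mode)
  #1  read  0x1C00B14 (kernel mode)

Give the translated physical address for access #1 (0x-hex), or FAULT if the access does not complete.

Walk each access:
#0 VA=0x2009BC (r,user):
  L0 @0x1F[1] → 0x23007  P=1,RW=1,US=1,PS=0
  L1 @0x23[0] → 0x26007  P=1,RW=1,US=1,PS=0
  ⇒ phys 0x269BC  [2 reads]
#1 VA=0x1C00B14 (r,kernel):
  L0 @0x1F[14] → 0x4006  P=0,RW=1,US=1,PS=0
  → PAGE_NOT_PRESENT  (1 entries read)

Access #1 PA: FAULT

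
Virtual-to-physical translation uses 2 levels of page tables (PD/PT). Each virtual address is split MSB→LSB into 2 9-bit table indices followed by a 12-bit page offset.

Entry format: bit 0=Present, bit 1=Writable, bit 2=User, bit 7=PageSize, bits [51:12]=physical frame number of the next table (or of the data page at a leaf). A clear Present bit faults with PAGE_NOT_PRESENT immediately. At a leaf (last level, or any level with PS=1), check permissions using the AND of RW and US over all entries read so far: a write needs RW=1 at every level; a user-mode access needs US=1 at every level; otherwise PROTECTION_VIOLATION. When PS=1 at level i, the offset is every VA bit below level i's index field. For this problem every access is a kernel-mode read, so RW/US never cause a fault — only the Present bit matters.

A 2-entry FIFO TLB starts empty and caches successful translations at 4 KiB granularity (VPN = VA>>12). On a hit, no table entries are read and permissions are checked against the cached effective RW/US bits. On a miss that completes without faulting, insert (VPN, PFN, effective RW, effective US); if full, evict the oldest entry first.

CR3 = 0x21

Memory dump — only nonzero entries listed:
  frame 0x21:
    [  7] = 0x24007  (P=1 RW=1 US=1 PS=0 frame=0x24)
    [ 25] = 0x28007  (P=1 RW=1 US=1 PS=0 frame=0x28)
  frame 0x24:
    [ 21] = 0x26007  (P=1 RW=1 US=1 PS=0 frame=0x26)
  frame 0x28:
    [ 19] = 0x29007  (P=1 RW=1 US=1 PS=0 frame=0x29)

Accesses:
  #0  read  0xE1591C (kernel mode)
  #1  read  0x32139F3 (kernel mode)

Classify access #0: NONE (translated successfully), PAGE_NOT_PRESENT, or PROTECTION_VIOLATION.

Trace:
#0 VA=0xE1591C (r,kernel):
  [0] read 0x21 idx=7: raw=0x24007 flags P=1 W=1 U=1 S=0
  [1] read 0x24 idx=21: raw=0x26007 flags P=1 W=1 U=1 S=0
  → PA=0x2691C  (2 entries read)
#1 VA=0x32139F3 (r,kernel):
  [0] read 0x21 idx=25: raw=0x28007 flags P=1 W=1 U=1 S=0
  [1] read 0x28 idx=19: raw=0x29007 flags P=1 W=1 U=1 S=0
  → PA=0x299F3  (2 entries read)

Access #0 fault: NONE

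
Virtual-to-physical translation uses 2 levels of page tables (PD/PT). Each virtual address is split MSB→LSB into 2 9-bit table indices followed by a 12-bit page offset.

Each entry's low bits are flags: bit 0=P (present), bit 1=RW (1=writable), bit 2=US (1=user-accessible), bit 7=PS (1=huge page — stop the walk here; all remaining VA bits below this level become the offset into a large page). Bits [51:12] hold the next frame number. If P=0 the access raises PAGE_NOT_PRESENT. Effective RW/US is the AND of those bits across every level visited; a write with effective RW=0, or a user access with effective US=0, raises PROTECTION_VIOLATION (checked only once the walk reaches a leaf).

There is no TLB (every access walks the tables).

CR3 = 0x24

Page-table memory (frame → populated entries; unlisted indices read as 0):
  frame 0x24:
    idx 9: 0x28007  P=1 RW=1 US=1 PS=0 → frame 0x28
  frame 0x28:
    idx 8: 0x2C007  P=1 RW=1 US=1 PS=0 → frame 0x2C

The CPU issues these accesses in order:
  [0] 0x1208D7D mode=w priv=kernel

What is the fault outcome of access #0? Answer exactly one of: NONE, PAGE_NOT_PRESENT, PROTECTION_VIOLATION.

Per-access translation:
#0 VA=0x1208D7D (w,kernel):
  L0 @0x24[9] → 0x28007  P=1,RW=1,US=1,PS=0
  L1 @0x28[8] → 0x2C007  P=1,RW=1,US=1,PS=0
  → PA=0x2CD7D  (2 entries read)

Access #0 fault: NONE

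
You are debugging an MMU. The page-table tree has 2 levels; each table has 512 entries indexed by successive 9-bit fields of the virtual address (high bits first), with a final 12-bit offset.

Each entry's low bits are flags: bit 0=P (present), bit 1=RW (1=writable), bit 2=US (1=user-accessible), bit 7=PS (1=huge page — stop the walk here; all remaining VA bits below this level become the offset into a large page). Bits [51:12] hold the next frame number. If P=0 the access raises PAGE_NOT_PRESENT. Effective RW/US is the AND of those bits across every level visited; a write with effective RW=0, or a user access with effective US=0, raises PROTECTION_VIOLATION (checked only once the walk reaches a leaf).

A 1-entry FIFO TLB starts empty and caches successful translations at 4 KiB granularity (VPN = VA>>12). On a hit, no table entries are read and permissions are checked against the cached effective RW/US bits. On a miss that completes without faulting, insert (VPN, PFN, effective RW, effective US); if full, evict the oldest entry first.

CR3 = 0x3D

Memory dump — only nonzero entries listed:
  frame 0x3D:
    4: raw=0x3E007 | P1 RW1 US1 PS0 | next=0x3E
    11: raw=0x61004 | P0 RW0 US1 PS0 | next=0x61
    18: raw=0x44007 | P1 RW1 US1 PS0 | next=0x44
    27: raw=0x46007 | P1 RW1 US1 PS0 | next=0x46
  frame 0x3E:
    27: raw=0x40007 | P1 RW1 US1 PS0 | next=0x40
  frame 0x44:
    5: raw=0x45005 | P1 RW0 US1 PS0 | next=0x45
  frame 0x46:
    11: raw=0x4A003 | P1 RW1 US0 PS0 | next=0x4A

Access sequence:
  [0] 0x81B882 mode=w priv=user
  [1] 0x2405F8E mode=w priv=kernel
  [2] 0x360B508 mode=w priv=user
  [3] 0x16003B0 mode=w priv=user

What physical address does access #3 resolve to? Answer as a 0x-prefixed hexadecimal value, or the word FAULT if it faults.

Trace:
#0 VA=0x81B882 (w,user):
  L0 @0x3D[4] → 0x3E007  P=1,RW=1,US=1,PS=0
  L1 @0x3E[27] → 0x40007  P=1,RW=1,US=1,PS=0
  → PA=0x40882  (2 entries read)
#1 VA=0x2405F8E (w,kernel):
  L0 @0x3D[18] → 0x44007  P=1,RW=1,US=1,PS=0
  L1 @0x44[5] → 0x45005  P=1,RW=0,US=1,PS=0
  ⇒ fault: PROTECTION_VIOLATION  — 2 lookups
#2 VA=0x360B508 (w,user):
  L0 @0x3D[27] → 0x46007  P=1,RW=1,US=1,PS=0
  L1 @0x46[11] → 0x4A003  P=1,RW=1,US=0,PS=0
  ⇒ fault: PROTECTION_VIOLATION  — 2 lookups
#3 VA=0x16003B0 (w,user):
  L0 @0x3D[11] → 0x61004  P=0,RW=0,US=1,PS=0
  ⇒ fault: PAGE_NOT_PRESENT  — 1 lookups

Access #3 PA: FAULT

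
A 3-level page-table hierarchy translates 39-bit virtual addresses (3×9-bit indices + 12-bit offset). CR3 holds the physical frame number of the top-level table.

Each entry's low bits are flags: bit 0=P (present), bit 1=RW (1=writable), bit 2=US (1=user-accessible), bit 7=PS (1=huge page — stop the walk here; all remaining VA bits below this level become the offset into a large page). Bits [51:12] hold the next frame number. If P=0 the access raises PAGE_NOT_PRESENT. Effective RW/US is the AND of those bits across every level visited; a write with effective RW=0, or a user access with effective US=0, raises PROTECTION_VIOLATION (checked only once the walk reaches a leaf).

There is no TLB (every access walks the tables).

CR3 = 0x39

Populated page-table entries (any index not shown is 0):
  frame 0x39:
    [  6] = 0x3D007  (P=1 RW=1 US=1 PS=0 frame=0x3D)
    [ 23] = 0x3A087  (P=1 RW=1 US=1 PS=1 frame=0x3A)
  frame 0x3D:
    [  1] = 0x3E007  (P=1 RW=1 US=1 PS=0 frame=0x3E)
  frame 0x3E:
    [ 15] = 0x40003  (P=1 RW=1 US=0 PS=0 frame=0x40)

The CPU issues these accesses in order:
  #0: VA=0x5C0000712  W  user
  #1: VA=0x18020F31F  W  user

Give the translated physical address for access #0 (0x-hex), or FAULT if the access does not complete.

Trace:
#0 VA=0x5C0000712 (w,user):
  lvl0: tbl 0x39, slot 23 ⇒ 0x3A087 (P1/RW1/US1/PS1)
  ⇒ phys 0x3A712 (huge @L0)  [1 reads]
#1 VA=0x18020F31F (w,user):
  lvl0: tbl 0x39, slot 6 ⇒ 0x3D007 (P1/RW1/US1/PS0)
  lvl1: tbl 0x3D, slot 1 ⇒ 0x3E007 (P1/RW1/US1/PS0)
  lvl2: tbl 0x3E, slot 15 ⇒ 0x40003 (P1/RW1/US0/PS0)
  → PROTECTION_VIOLATION  (3 entries read)

Access #0 PA: 0x3A712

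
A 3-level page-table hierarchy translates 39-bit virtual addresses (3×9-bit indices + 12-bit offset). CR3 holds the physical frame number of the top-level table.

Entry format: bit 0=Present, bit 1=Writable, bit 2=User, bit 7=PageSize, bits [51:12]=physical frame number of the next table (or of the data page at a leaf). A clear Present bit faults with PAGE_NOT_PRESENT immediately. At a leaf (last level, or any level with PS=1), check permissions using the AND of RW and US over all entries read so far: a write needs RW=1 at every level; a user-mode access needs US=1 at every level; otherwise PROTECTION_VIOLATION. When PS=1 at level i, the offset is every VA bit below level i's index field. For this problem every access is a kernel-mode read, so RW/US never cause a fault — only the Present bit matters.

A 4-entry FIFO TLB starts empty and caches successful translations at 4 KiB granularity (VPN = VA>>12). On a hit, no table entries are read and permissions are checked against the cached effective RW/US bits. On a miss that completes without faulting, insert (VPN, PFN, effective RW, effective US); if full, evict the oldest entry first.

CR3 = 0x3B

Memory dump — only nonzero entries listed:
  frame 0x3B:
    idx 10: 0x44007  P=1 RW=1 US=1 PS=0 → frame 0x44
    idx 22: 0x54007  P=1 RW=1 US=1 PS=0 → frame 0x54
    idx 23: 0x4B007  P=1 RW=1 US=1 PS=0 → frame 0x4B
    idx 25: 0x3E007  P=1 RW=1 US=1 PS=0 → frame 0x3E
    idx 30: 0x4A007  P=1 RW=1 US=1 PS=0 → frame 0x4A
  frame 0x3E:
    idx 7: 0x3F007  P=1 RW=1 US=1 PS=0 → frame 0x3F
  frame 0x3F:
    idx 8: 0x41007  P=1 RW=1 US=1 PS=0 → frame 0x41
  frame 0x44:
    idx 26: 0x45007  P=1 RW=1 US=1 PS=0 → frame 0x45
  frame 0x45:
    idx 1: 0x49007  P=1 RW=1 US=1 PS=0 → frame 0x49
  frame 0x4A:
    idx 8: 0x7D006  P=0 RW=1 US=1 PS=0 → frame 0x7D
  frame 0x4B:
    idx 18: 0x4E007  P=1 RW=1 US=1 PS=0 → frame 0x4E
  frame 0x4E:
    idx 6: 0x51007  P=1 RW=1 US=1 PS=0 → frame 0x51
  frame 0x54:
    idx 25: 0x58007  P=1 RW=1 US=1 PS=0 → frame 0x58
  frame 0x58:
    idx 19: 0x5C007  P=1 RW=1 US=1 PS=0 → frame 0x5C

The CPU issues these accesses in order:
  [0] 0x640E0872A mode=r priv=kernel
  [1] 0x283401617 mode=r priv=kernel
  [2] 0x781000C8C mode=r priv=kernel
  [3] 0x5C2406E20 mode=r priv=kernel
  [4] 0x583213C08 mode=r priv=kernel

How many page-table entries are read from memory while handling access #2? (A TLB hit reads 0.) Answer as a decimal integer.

Walk each access:
#0 VA=0x640E0872A (r,kernel):
  L0 @0x3B[25] → 0x3E007  P=1,RW=1,US=1,PS=0
  L1 @0x3E[7] → 0x3F007  P=1,RW=1,US=1,PS=0
  L2 @0x3F[8] → 0x41007  P=1,RW=1,US=1,PS=0
  ⇒ phys 0x4172A  [3 reads]
#1 VA=0x283401617 (r,kernel):
  L0 @0x3B[10] → 0x44007  P=1,RW=1,US=1,PS=0
  L1 @0x44[26] → 0x45007  P=1,RW=1,US=1,PS=0
  L2 @0x45[1] → 0x49007  P=1,RW=1,US=1,PS=0
  ⇒ phys 0x49617  [3 reads]
#2 VA=0x781000C8C (r,kernel):
  L0 @0x3B[30] → 0x4A007  P=1,RW=1,US=1,PS=0
  L1 @0x4A[8] → 0x7D006  P=0,RW=1,US=1,PS=0
  → PAGE_NOT_PRESENT  (2 entries read)
#3 VA=0x5C2406E20 (r,kernel):
  L0 @0x3B[23] → 0x4B007  P=1,RW=1,US=1,PS=0
  L1 @0x4B[18] → 0x4E007  P=1,RW=1,US=1,PS=0
  L2 @0x4E[6] → 0x51007  P=1,RW=1,US=1,PS=0
  ⇒ phys 0x51E20  [3 reads]
#4 VA=0x583213C08 (r,kernel):
  L0 @0x3B[22] → 0x54007  P=1,RW=1,US=1,PS=0
  L1 @0x54[25] → 0x58007  P=1,RW=1,US=1,PS=0
  L2 @0x58[19] → 0x5C007  P=1,RW=1,US=1,PS=0
  ⇒ phys 0x5CC08  [3 reads]

Entries read for #2: 2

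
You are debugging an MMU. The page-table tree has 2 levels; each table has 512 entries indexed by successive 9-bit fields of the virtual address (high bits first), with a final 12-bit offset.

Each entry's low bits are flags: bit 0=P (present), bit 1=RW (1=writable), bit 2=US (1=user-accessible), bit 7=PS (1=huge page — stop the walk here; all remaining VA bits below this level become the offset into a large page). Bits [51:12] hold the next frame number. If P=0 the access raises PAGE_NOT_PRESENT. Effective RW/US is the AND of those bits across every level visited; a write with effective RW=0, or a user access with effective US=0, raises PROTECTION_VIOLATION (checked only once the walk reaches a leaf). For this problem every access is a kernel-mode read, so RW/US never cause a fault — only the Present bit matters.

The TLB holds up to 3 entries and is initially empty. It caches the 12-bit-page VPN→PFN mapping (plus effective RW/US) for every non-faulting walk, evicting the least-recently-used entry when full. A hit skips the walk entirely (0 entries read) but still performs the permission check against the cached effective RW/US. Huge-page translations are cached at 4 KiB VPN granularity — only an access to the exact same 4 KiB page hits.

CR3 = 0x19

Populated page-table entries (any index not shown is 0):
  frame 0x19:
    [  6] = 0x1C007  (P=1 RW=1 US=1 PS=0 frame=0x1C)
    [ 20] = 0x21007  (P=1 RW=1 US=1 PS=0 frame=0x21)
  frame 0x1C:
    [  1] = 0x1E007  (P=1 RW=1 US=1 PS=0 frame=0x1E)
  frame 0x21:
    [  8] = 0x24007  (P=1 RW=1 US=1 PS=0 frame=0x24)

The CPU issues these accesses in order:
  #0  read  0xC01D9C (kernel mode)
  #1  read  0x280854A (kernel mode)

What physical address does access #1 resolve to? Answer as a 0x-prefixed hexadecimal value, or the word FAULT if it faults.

Per-access translation:
#0 VA=0xC01D9C (r,kernel):
  L0: frame=0x19 idx=6 entry=0x1C007 [P=1 RW=1 US=1 PS=0]
  L1: frame=0x1C idx=1 entry=0x1E007 [P=1 RW=1 US=1 PS=0]
  ✓ 0x1ED9C  — 2 lookups
#1 VA=0x280854A (r,kernel):
  L0: frame=0x19 idx=20 entry=0x21007 [P=1 RW=1 US=1 PS=0]
  L1: frame=0x21 idx=8 entry=0x24007 [P=1 RW=1 US=1 PS=0]
  ✓ 0x2454A  — 2 lookups

Access #1 PA: 0x2454A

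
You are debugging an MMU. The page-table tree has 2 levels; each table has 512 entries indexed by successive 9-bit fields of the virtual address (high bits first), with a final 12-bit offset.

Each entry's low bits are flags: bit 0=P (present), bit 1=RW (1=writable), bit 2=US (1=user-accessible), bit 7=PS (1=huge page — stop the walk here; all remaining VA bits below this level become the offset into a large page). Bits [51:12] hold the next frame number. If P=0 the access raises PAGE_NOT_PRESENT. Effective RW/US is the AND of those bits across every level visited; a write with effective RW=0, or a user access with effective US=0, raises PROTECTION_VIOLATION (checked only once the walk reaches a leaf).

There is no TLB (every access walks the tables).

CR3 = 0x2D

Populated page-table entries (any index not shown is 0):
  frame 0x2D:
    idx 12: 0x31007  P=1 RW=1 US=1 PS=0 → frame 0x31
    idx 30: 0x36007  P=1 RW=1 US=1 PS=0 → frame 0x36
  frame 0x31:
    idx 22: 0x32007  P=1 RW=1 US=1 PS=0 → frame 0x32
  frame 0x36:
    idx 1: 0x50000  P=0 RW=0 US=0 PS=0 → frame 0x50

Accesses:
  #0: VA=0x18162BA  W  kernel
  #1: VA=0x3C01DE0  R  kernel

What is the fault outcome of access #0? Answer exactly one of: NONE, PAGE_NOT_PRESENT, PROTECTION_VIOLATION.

Walk each access:
#0 VA=0x18162BA (w,kernel):
  lvl0: tbl 0x2D, slot 12 ⇒ 0x31007 (P1/RW1/US1/PS0)
  lvl1: tbl 0x31, slot 22 ⇒ 0x32007 (P1/RW1/US1/PS0)
  → PA=0x322BA  (2 entries read)
#1 VA=0x3C01DE0 (r,kernel):
  lvl0: tbl 0x2D, slot 30 ⇒ 0x36007 (P1/RW1/US1/PS0)
  lvl1: tbl 0x36, slot 1 ⇒ 0x50000 (P0/RW0/US0/PS0)
  ⇒ fault: PAGE_NOT_PRESENT  — 2 lookups

Access #0 fault: NONE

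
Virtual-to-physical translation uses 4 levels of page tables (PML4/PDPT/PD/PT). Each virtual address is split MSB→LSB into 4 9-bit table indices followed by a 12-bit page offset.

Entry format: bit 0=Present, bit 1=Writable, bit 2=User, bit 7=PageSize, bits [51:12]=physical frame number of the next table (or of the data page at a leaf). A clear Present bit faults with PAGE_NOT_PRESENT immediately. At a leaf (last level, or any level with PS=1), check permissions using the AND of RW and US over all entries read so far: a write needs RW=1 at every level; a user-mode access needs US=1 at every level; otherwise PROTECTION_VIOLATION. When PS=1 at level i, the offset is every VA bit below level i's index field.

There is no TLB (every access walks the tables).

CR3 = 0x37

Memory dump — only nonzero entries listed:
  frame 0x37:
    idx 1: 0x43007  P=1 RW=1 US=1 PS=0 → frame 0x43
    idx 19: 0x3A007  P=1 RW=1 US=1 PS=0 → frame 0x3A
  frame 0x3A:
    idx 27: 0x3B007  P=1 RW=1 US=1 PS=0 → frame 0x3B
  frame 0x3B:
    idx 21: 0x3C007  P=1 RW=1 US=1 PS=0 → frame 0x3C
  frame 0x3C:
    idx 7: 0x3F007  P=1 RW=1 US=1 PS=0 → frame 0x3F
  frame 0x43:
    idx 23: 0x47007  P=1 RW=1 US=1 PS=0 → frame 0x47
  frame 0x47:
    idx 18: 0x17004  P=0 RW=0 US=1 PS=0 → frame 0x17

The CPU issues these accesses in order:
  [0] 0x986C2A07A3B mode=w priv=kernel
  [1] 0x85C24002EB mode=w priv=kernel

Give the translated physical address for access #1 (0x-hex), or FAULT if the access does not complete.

Walk each access:
#0 VA=0x986C2A07A3B (w,kernel):
  L0 @0x37[19] → 0x3A007  P=1,RW=1,US=1,PS=0
  L1 @0x3A[27] → 0x3B007  P=1,RW=1,US=1,PS=0
  L2 @0x3B[21] → 0x3C007  P=1,RW=1,US=1,PS=0
  L3 @0x3C[7] → 0x3F007  P=1,RW=1,US=1,PS=0
  ✓ 0x3FA3B  — 4 lookups
#1 VA=0x85C24002EB (w,kernel):
  L0 @0x37[1] → 0x43007  P=1,RW=1,US=1,PS=0
  L1 @0x43[23] → 0x47007  P=1,RW=1,US=1,PS=0
  L2 @0x47[18] → 0x17004  P=0,RW=0,US=1,PS=0
  → PAGE_NOT_PRESENT  (3 entries read)

Access #1 PA: FAULT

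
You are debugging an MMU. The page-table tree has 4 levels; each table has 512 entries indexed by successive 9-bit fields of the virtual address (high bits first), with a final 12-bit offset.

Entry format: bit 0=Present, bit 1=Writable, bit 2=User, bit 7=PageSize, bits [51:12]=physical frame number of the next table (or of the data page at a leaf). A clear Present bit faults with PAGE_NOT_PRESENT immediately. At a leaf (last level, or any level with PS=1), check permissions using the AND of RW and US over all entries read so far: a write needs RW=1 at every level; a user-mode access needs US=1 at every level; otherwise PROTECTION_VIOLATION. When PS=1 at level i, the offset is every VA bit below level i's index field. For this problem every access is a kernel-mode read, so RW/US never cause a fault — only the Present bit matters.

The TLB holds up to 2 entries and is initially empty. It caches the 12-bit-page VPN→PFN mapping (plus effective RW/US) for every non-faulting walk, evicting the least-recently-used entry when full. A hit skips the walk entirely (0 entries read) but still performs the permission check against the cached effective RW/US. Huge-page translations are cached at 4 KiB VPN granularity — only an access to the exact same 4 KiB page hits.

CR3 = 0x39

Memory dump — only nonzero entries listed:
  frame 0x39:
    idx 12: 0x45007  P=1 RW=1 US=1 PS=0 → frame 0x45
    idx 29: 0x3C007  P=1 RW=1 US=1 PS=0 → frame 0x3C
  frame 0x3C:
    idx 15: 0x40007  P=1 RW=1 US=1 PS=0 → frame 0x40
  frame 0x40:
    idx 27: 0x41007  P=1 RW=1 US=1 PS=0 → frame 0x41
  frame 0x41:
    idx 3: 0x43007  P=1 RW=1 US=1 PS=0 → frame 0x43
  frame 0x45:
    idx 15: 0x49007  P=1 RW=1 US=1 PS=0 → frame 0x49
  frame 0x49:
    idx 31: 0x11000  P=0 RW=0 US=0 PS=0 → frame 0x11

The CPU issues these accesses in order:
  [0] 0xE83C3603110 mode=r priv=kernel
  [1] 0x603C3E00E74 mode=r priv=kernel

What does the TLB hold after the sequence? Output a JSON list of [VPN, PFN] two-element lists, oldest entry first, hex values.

Walk each access:
#0 VA=0xE83C3603110 (r,kernel):
  lvl0: tbl 0x39, slot 29 ⇒ 0x3C007 (P1/RW1/US1/PS0)
  lvl1: tbl 0x3C, slot 15 ⇒ 0x40007 (P1/RW1/US1/PS0)
  lvl2: tbl 0x40, slot 27 ⇒ 0x41007 (P1/RW1/US1/PS0)
  lvl3: tbl 0x41, slot 3 ⇒ 0x43007 (P1/RW1/US1/PS0)
  ⇒ phys 0x43110  [4 reads]
#1 VA=0x603C3E00E74 (r,kernel):
  lvl0: tbl 0x39, slot 12 ⇒ 0x45007 (P1/RW1/US1/PS0)
  lvl1: tbl 0x45, slot 15 ⇒ 0x49007 (P1/RW1/US1/PS0)
  lvl2: tbl 0x49, slot 31 ⇒ 0x11000 (P0/RW0/US0/PS0)
  ⇒ fault: PAGE_NOT_PRESENT  — 3 lookups

TLB: [["0xE83C3603", "0x43"]]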